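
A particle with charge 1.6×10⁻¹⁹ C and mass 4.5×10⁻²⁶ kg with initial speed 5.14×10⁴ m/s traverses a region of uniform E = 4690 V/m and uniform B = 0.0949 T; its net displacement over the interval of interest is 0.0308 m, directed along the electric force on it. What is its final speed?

v_f ≈ 6.06×10⁴ m/s

B does no work; ΔKE = |q|E d.
½mv_f² = ½mv₀² + |q|Ed = ½(4.5×10⁻²⁶)(5.14×10⁴)² + (1.6×10⁻¹⁹)(4690)(0.0308) ≈ 5.944×10⁻¹⁷ J + 2.311×10⁻¹⁷ J ≈ 8.256×10⁻¹⁷ J.
v_f = √(2·8.256×10⁻¹⁷/4.5×10⁻²⁶) ≈ 6.06×10⁴ m/s.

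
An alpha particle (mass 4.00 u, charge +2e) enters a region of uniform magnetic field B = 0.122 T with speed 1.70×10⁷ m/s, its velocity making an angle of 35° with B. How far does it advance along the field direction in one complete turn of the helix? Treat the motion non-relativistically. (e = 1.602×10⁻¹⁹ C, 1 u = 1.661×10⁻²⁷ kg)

p ≈ 14.9 m

v∥ = v cosθ = 1.70×10⁷·cos35° ≈ 1.393×10⁷ m/s.
T = 2πm/(|q|B) = 2π(6.644×10⁻²⁷)/((3.204×10⁻¹⁹)(0.122)) ≈ 1.068×10⁻⁶ s.
pitch = v∥ T = (1.393×10⁷)(1.068×10⁻⁶) ≈ 14.9 m.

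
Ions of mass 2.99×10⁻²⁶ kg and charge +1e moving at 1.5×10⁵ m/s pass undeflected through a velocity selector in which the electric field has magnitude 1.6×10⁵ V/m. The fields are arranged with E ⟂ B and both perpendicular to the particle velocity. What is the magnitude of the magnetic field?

Balance of forces in the selector: qE = qvB ⇒ B = E/v.
B = 1.6×10⁵/1.5×10⁵ = 1.1 T.

B = 1.1 T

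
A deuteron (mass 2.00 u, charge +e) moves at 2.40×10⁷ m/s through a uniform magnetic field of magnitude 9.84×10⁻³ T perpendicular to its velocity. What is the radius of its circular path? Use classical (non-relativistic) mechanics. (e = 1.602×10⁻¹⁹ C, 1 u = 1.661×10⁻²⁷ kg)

The magnetic force provides the centripetal force: |q|vB = mv²/r.
r = mv/(|q|B) = (3.322×10⁻²⁷)(2.40×10⁷)/((1.602×10⁻¹⁹)(9.84×10⁻³)) ≈ 50.6 m.

r ≈ 50.6 m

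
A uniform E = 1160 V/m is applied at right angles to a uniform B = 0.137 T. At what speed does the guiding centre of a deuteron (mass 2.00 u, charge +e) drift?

v_d ≈ 8470 m/s

In crossed fields the guiding centre drifts at v_d = |E×B|/B² = E/B, independent of charge and mass.
v_d = 1160/0.137 = 8470 m/s.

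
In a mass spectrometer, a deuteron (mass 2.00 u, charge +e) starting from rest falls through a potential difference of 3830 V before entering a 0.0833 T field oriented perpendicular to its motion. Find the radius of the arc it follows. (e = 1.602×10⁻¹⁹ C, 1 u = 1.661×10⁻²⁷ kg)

Acceleration: |q|V = ½mv² ⇒ v = √(2|q|V/m) = √(2·1.602×10⁻¹⁹·3830/3.322×10⁻²⁷) ≈ 6.078×10⁵ m/s.
In the field: r = mv/(|q|B) = (3.322×10⁻²⁷)(6.078×10⁵)/((1.602×10⁻¹⁹)(0.0833)) ≈ 0.151 m.

r ≈ 0.151 m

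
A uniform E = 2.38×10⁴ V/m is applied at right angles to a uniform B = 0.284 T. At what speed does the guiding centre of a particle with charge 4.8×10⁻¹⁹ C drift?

v_d ≈ 8.38×10⁴ m/s

The E×B drift speed is v_d = E/B.
v_d = 2.38×10⁴/0.284 = 8.38×10⁴ m/s.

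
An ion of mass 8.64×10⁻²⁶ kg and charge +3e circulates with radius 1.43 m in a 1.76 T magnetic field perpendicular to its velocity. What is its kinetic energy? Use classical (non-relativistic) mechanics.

v = |q|Br/m, then KE = ½mv² = (qBr)²/(2m).
v = (4.806×10⁻¹⁹)(1.76)(1.43)/8.64×10⁻²⁶ ≈ 1.400×10⁷ m/s.
KE = ½(8.64×10⁻²⁶)(1.400×10⁷)² ≈ 8.47×10⁻¹² J.

KE ≈ 8.47×10⁻¹² J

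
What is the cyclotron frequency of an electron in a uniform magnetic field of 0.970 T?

f = |q|B/(2πm).
f = (1.602×10⁻¹⁹)(0.970)/(2π·9.109×10⁻³¹) ≈ 2.72×10¹⁰ Hz.

f ≈ 2.72×10¹⁰ Hz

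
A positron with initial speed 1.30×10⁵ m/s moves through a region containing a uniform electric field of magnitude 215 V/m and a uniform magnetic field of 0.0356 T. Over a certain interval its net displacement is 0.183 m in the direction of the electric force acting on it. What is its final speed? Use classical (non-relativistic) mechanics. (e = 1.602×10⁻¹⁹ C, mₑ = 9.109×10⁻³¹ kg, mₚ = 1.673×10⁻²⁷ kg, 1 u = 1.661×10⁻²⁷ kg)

B does no work; ΔKE = |q|E d.
½mv_f² = ½mv₀² + |q|Ed = ½(9.109×10⁻³¹)(1.30×10⁵)² + (1.602×10⁻¹⁹)(215)(0.183) ≈ 7.697×10⁻²¹ J + 6.303×10⁻¹⁸ J ≈ 6.311×10⁻¹⁸ J.
v_f = √(2·6.311×10⁻¹⁸/9.109×10⁻³¹) ≈ 3.72×10⁶ m/s.

v_f ≈ 3.72×10⁶ m/s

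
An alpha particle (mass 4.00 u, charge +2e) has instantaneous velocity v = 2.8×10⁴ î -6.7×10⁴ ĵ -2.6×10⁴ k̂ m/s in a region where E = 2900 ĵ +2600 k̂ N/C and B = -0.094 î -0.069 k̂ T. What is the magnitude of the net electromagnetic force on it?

v×B = (4620, 4380, -6300) N/C.
E + v×B = (4620, 7280, -3700) N/C.
F = q(E + v×B) = (3.204×10⁻¹⁹ C)·(4620, 7280, -3700) = (1.48×10⁻¹⁵, 2.33×10⁻¹⁵, -1.18×10⁻¹⁵) N.
|F| = 3.01×10⁻¹⁵ N.

|F| ≈ 3.01×10⁻¹⁵ N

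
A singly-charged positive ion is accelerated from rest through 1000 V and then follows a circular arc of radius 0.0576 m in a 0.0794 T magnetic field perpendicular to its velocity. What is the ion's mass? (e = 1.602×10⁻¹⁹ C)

m ≈ 1.68×10⁻²⁷ kg

Combine |q|V = ½mv² and r = mv/(|q|B): eliminate v to get m = qB²r²/(2V).
m = (1.602×10⁻¹⁹)(0.0794)²(0.0576)²/(2·1000) ≈ 1.68×10⁻²⁷ kg.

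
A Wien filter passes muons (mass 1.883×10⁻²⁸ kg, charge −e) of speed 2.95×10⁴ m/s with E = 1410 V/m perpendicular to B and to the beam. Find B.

B = 0.0478 T

Balance of forces in the selector: qE = qvB ⇒ B = E/v.
B = 1410/2.95×10⁴ = 0.0478 T.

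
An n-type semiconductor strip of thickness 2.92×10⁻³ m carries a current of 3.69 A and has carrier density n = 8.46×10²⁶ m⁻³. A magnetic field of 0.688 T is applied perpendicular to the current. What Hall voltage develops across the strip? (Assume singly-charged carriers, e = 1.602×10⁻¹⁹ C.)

V_H = IB/(n e t).
V_H = (3.69)(0.688)/((8.46×10²⁶)(1.602×10⁻¹⁹)(2.92×10⁻³)) ≈ 6.42×10⁻⁶ V.

V_H ≈ 6.42×10⁻⁶ V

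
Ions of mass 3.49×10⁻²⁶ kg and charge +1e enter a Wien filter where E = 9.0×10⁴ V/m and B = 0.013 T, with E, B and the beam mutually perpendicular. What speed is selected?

v = 6.9×10⁶ m/s

For undeflected motion the electric and magnetic forces balance: qE = qvB.
v = E/B = 9.0×10⁴/0.013 = 6.9×10⁶ m/s.
The result is independent of the particle's charge and mass.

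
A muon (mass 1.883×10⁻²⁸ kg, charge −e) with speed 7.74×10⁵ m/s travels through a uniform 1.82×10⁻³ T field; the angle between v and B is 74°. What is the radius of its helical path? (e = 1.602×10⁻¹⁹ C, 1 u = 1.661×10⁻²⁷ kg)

v⊥ = v sinθ = 7.74×10⁵·sin74° ≈ 7.440×10⁵ m/s.
r = m v⊥/(|q|B) = (1.883×10⁻²⁸)(7.440×10⁵)/((1.602×10⁻¹⁹)(1.82×10⁻³)) ≈ 0.481 m.

r ≈ 0.481 m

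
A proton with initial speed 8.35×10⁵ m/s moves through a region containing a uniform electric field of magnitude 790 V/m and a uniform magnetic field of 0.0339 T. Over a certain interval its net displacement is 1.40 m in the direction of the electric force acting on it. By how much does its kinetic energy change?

The magnetic force is always ⟂ v and does no work; only the electric force changes KE.
ΔKE = F_E · d = |q|E d = (1.602×10⁻¹⁹)(790)(1.40) ≈ 1.77×10⁻¹⁶ J.

ΔKE ≈ 1.77×10⁻¹⁶ J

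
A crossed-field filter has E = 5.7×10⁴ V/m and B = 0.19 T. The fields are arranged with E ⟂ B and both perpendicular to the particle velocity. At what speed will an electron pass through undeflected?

Straight-line motion ⇒ electric and magnetic forces cancel, so E = vB.
v = E/B = 5.7×10⁴/0.19 = 3.0×10⁵ m/s.

v = 3.0×10⁵ m/s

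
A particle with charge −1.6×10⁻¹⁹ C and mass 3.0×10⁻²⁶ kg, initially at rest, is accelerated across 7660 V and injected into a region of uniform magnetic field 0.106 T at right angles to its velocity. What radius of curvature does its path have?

Acceleration: |q|V = ½mv² ⇒ v = √(2|q|V/m) = √(2·1.6×10⁻¹⁹·7660/3.0×10⁻²⁶) ≈ 2.858×10⁵ m/s.
In the field: r = mv/(|q|B) = (3.0×10⁻²⁶)(2.858×10⁵)/((1.6×10⁻¹⁹)(0.106)) ≈ 0.506 m.

r ≈ 0.506 m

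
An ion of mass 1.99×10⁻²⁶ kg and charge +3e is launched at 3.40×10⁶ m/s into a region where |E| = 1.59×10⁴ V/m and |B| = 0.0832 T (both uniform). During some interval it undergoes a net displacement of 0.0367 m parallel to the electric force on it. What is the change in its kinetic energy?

The magnetic force is always ⟂ v and does no work; only the electric force changes KE.
ΔKE = F_E · d = |q|E d = (4.806×10⁻¹⁹)(1.59×10⁴)(0.0367) ≈ 2.80×10⁻¹⁶ J.

ΔKE ≈ 2.80×10⁻¹⁶ J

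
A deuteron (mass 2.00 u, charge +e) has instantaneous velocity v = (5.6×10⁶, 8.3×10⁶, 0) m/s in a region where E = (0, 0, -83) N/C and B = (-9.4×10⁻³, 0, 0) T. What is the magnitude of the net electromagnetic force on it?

v×B = (0, 0, 7.80×10⁴) N/C.
E + v×B = (0, 0, 7.79×10⁴) N/C.
F = q(E + v×B) = (1.602×10⁻¹⁹ C)·(0, 0, 7.79×10⁴) = (0, 0, 1.25×10⁻¹⁴) N.
|F| = 1.25×10⁻¹⁴ N.

|F| ≈ 1.25×10⁻¹⁴ N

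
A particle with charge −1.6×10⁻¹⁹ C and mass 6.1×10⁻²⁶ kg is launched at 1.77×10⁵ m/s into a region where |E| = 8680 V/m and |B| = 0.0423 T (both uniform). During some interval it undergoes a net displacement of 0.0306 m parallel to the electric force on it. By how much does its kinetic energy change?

The magnetic force is always ⟂ v and does no work; only the electric force changes KE.
ΔKE = F_E · d = |q|E d = (1.6×10⁻¹⁹)(8680)(0.0306) ≈ 4.25×10⁻¹⁷ J.

ΔKE ≈ 4.25×10⁻¹⁷ J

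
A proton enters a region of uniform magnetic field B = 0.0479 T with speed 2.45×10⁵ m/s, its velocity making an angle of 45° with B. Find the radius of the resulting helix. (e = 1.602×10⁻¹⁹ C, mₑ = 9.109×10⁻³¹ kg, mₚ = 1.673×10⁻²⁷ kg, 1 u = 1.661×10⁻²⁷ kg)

v⊥ = v sinθ = 2.45×10⁵·sin45° ≈ 1.732×10⁵ m/s.
r = m v⊥/(|q|B) = (1.673×10⁻²⁷)(1.732×10⁵)/((1.602×10⁻¹⁹)(0.0479)) ≈ 0.0378 m.

r ≈ 0.0378 m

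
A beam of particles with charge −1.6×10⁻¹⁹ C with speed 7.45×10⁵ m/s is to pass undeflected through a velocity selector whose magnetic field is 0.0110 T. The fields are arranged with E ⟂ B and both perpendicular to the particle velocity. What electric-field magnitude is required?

E = 8200 V/m

For straight-line motion qE = qvB, so E = vB.
E = 7.45×10⁵ × 0.0110 = 8200 V/m.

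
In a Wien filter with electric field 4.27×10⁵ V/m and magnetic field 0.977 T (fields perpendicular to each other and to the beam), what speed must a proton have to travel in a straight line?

Straight-line motion ⇒ electric and magnetic forces cancel, so E = vB.
v = E/B = 4.27×10⁵/0.977 = 4.37×10⁵ m/s.
The result is independent of the particle's charge and mass.

v = 4.37×10⁵ m/s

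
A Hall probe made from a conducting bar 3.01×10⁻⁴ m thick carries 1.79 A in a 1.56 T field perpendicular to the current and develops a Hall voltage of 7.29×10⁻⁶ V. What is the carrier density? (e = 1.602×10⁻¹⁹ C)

From V_H = IB/(n e t), n = IB/(V_H e t).
n = (1.79)(1.56)/((7.29×10⁻⁶)(1.602×10⁻¹⁹)(3.01×10⁻⁴)) ≈ 7.94×10²⁷ m⁻³.

n ≈ 7.94×10²⁷ m⁻³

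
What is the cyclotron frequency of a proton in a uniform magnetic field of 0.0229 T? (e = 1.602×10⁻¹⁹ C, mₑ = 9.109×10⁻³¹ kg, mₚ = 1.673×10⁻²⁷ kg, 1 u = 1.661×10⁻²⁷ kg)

f = |q|B/(2πm).
f = (1.602×10⁻¹⁹)(0.0229)/(2π·1.673×10⁻²⁷) ≈ 3.49×10⁵ Hz.

f ≈ 3.49×10⁵ Hz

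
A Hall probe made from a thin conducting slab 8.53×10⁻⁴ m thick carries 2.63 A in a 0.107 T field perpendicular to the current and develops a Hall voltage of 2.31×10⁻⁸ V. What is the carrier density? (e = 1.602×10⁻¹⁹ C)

n ≈ 8.91×10²⁸ m⁻³

From V_H = IB/(n e t), n = IB/(V_H e t).
n = (2.63)(0.107)/((2.31×10⁻⁸)(1.602×10⁻¹⁹)(8.53×10⁻⁴)) ≈ 8.91×10²⁸ m⁻³.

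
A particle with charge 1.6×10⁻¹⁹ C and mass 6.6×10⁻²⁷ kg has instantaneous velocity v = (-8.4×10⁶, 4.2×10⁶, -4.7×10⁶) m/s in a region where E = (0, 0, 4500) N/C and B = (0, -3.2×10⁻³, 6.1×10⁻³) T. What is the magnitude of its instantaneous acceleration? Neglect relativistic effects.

|a| ≈ 1.48×10¹² m/s²

v×B = (1.06×10⁴, 5.12×10⁴, 2.69×10⁴) N/C.
E + v×B = (1.06×10⁴, 5.12×10⁴, 3.14×10⁴) N/C.
F = q(E + v×B) = (1.6×10⁻¹⁹ C)·(1.06×10⁴, 5.12×10⁴, 3.14×10⁴) = (1.69×10⁻¹⁵, 8.20×10⁻¹⁵, 5.02×10⁻¹⁵) N.
|a| = |F|/m = 9.762×10⁻¹⁵/6.6×10⁻²⁷ ≈ 1.48×10¹² m/s².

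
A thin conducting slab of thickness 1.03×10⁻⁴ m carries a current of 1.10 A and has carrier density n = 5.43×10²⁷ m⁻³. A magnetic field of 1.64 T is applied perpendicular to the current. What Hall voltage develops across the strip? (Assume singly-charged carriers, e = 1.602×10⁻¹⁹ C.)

V_H ≈ 2.01×10⁻⁵ V

V_H = IB/(n e t).
V_H = (1.10)(1.64)/((5.43×10²⁷)(1.602×10⁻¹⁹)(1.03×10⁻⁴)) ≈ 2.01×10⁻⁵ V.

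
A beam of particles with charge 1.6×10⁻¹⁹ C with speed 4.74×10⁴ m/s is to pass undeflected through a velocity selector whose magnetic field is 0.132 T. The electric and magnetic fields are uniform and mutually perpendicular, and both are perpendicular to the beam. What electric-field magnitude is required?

E = 6260 V/m

For straight-line motion qE = qvB, so E = vB.
E = 4.74×10⁴ × 0.132 = 6260 V/m.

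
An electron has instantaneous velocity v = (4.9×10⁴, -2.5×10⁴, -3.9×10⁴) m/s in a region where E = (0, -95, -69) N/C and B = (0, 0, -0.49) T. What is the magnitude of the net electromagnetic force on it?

v×B = (1.22×10⁴, 2.40×10⁴, 0) N/C.
E + v×B = (1.22×10⁴, 2.39×10⁴, -69.0) N/C.
F = q(E + v×B) = (−1.602×10⁻¹⁹ C)·(1.22×10⁴, 2.39×10⁴, -69.0) = (-1.96×10⁻¹⁵, -3.83×10⁻¹⁵, 1.11×10⁻¹⁷) N.
|F| = 4.30×10⁻¹⁵ N.

|F| ≈ 4.30×10⁻¹⁵ N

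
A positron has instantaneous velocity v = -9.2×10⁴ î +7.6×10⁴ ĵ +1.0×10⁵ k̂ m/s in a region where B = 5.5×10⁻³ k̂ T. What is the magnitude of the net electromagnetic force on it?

v×B = (418, 506, 0) N/C.
F = q v×B = (1.602×10⁻¹⁹ C)·(418, 506, 0) = (6.70×10⁻¹⁷, 8.11×10⁻¹⁷, 0) N.
|F| = 1.05×10⁻¹⁶ N.

|F| ≈ 1.05×10⁻¹⁶ N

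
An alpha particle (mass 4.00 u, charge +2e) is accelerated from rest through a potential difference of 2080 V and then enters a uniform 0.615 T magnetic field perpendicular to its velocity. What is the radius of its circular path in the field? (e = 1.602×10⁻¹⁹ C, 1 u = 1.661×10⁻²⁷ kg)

Acceleration: |q|V = ½mv² ⇒ v = √(2|q|V/m) = √(2·3.204×10⁻¹⁹·2080/6.644×10⁻²⁷) ≈ 4.479×10⁵ m/s.
In the field: r = mv/(|q|B) = (6.644×10⁻²⁷)(4.479×10⁵)/((3.204×10⁻¹⁹)(0.615)) ≈ 0.0151 m.

r ≈ 0.0151 m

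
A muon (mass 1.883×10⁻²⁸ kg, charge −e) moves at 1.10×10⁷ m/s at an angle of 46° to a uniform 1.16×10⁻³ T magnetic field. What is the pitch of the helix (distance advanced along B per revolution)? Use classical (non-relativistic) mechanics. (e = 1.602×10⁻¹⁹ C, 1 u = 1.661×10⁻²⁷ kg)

v∥ = v cosθ = 1.10×10⁷·cos46° ≈ 7.641×10⁶ m/s.
T = 2πm/(|q|B) = 2π(1.883×10⁻²⁸)/((1.602×10⁻¹⁹)(1.16×10⁻³)) ≈ 6.367×10⁻⁶ s.
pitch = v∥ T = (7.641×10⁶)(6.367×10⁻⁶) ≈ 48.6 m.

p ≈ 48.6 m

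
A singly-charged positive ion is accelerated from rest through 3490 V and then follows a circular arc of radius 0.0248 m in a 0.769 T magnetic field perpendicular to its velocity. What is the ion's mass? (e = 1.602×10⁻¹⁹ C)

m ≈ 8.35×10⁻²⁷ kg

Combine |q|V = ½mv² and r = mv/(|q|B): eliminate v to get m = qB²r²/(2V).
m = (1.602×10⁻¹⁹)(0.769)²(0.0248)²/(2·3490) ≈ 8.35×10⁻²⁷ kg.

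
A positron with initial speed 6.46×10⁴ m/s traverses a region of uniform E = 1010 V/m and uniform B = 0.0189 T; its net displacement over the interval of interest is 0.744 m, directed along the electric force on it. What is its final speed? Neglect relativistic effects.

v_f ≈ 1.63×10⁷ m/s

B does no work; ΔKE = |q|E d.
½mv_f² = ½mv₀² + |q|Ed = ½(9.109×10⁻³¹)(6.46×10⁴)² + (1.602×10⁻¹⁹)(1010)(0.744) ≈ 1.901×10⁻²¹ J + 1.204×10⁻¹⁶ J ≈ 1.204×10⁻¹⁶ J.
v_f = √(2·1.204×10⁻¹⁶/9.109×10⁻³¹) ≈ 1.63×10⁷ m/s.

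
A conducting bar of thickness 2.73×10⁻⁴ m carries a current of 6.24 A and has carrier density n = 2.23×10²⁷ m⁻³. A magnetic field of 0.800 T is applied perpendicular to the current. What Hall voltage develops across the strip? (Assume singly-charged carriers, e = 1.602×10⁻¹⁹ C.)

V_H = IB/(n e t).
V_H = (6.24)(0.800)/((2.23×10²⁷)(1.602×10⁻¹⁹)(2.73×10⁻⁴)) ≈ 5.12×10⁻⁵ V.

V_H ≈ 5.12×10⁻⁵ V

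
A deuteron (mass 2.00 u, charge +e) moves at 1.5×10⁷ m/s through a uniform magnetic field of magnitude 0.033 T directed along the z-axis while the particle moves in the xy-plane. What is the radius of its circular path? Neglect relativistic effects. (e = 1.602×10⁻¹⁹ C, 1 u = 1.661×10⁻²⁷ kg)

The magnetic force provides the centripetal force: |q|vB = mv²/r.
r = mv/(|q|B) = (3.322×10⁻²⁷)(1.5×10⁷)/((1.602×10⁻¹⁹)(0.033)) ≈ 9.4 m.

r ≈ 9.4 m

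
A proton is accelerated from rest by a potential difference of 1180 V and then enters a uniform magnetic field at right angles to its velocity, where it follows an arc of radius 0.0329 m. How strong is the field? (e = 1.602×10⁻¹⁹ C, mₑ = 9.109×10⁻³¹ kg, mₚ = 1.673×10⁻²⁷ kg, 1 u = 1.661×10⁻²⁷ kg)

B ≈ 0.151 T

v = √(2|q|V/m) = √(2·1.602×10⁻¹⁹·1180/1.673×10⁻²⁷) ≈ 4.754×10⁵ m/s.
B = mv/(|q|r) = (1.673×10⁻²⁷)(4.754×10⁵)/((1.602×10⁻¹⁹)(0.0329)) ≈ 0.151 T.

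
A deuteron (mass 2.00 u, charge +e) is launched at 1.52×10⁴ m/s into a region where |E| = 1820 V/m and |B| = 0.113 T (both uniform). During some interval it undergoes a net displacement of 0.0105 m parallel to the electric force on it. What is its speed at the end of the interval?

B does no work; ΔKE = |q|E d.
½mv_f² = ½mv₀² + |q|Ed = ½(3.322×10⁻²⁷)(1.52×10⁴)² + (1.602×10⁻¹⁹)(1820)(0.0105) ≈ 3.838×10⁻¹⁹ J + 3.061×10⁻¹⁸ J ≈ 3.445×10⁻¹⁸ J.
v_f = √(2·3.445×10⁻¹⁸/3.322×10⁻²⁷) ≈ 4.55×10⁴ m/s.

v_f ≈ 4.55×10⁴ m/s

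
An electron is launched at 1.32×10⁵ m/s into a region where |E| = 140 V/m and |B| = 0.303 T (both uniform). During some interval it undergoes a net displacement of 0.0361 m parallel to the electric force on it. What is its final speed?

B does no work; ΔKE = |q|E d.
½mv_f² = ½mv₀² + |q|Ed = ½(9.109×10⁻³¹)(1.32×10⁵)² + (1.602×10⁻¹⁹)(140)(0.0361) ≈ 7.936×10⁻²¹ J + 8.097×10⁻¹⁹ J ≈ 8.176×10⁻¹⁹ J.
v_f = √(2·8.176×10⁻¹⁹/9.109×10⁻³¹) ≈ 1.34×10⁶ m/s.

v_f ≈ 1.34×10⁶ m/s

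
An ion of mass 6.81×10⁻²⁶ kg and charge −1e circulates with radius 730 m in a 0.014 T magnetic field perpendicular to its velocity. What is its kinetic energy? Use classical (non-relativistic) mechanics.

KE ≈ 1.2×10⁸ eV

v = |q|Br/m, then KE = ½mv² = (qBr)²/(2m).
v = (1.602×10⁻¹⁹)(0.014)(730)/6.81×10⁻²⁶ ≈ 2.404×10⁷ m/s.
KE = ½(6.81×10⁻²⁶)(2.404×10⁷)² ≈ 2.0×10⁻¹¹ J = 1.2×10⁸ eV.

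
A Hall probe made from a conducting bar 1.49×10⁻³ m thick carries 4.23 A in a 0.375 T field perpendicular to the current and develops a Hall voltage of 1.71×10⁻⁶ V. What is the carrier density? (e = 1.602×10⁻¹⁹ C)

n ≈ 3.89×10²⁷ m⁻³

From V_H = IB/(n e t), n = IB/(V_H e t).
n = (4.23)(0.375)/((1.71×10⁻⁶)(1.602×10⁻¹⁹)(1.49×10⁻³)) ≈ 3.89×10²⁷ m⁻³.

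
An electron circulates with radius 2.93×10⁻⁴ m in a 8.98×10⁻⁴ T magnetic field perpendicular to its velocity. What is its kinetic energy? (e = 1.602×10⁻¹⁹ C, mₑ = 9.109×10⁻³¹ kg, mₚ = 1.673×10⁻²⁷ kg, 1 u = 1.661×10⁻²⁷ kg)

KE ≈ 6.09×10⁻³ eV

v = |q|Br/m, then KE = ½mv² = (qBr)²/(2m).
v = (1.602×10⁻¹⁹)(8.98×10⁻⁴)(2.93×10⁻⁴)/9.109×10⁻³¹ ≈ 4.627×10⁴ m/s.
KE = ½(9.109×10⁻³¹)(4.627×10⁴)² ≈ 9.75×10⁻²² J = 6.09×10⁻³ eV.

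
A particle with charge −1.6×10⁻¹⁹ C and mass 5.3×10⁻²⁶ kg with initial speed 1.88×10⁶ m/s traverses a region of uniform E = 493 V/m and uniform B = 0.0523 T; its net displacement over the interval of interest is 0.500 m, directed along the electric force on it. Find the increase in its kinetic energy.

The magnetic force is always ⟂ v and does no work; only the electric force changes KE.
ΔKE = F_E · d = |q|E d = (1.6×10⁻¹⁹)(493)(0.500) ≈ 3.94×10⁻¹⁷ J.

ΔKE ≈ 3.94×10⁻¹⁷ J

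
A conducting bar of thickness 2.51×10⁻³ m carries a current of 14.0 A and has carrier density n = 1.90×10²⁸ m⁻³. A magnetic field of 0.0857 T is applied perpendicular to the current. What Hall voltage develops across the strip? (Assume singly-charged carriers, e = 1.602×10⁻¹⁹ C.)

V_H = IB/(n e t).
V_H = (14.0)(0.0857)/((1.90×10²⁸)(1.602×10⁻¹⁹)(2.51×10⁻³)) ≈ 1.57×10⁻⁷ V.

V_H ≈ 1.57×10⁻⁷ V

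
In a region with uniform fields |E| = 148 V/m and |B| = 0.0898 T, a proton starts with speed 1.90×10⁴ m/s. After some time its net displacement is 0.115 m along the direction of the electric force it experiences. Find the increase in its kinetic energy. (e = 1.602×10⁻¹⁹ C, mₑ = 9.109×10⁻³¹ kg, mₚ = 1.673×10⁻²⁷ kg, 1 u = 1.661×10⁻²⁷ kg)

ΔKE ≈ 2.73×10⁻¹⁸ J

The magnetic force is always ⟂ v and does no work; only the electric force changes KE.
ΔKE = F_E · d = |q|E d = (1.602×10⁻¹⁹)(148)(0.115) ≈ 2.73×10⁻¹⁸ J.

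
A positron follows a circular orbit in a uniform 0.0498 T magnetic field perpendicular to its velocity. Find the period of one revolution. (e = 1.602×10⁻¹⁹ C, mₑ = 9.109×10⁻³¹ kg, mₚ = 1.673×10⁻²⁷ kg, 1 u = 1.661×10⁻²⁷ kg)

T ≈ 7.17×10⁻¹⁰ s

The cyclotron period depends only on m, q, B: T = 2πm/(|q|B).
T = 2π(9.109×10⁻³¹)/((1.602×10⁻¹⁹)(0.0498)) ≈ 7.17×10⁻¹⁰ s.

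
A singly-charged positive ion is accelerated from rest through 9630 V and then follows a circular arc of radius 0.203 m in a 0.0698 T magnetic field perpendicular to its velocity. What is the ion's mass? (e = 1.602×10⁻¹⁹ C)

Combine |q|V = ½mv² and r = mv/(|q|B): eliminate v to get m = qB²r²/(2V).
m = (1.602×10⁻¹⁹)(0.0698)²(0.203)²/(2·9630) ≈ 1.67×10⁻²⁷ kg.

m ≈ 1.67×10⁻²⁷ kg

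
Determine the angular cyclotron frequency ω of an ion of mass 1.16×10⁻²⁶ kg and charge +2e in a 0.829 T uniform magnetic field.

ω = |q|B/m.
ω = (3.204×10⁻¹⁹)(0.829)/1.16×10⁻²⁶ ≈ 2.29×10⁷ rad/s.

ω ≈ 2.29×10⁷ rad/s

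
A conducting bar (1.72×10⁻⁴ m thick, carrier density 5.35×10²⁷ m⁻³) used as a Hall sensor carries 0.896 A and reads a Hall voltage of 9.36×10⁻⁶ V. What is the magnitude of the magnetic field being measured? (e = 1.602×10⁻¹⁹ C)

From V_H = IB/(n e t), B = V_H n e t / I.
B = (9.36×10⁻⁶)(5.35×10²⁷)(1.602×10⁻¹⁹)(1.72×10⁻⁴)/0.896 ≈ 1.54 T.

B ≈ 1.54 T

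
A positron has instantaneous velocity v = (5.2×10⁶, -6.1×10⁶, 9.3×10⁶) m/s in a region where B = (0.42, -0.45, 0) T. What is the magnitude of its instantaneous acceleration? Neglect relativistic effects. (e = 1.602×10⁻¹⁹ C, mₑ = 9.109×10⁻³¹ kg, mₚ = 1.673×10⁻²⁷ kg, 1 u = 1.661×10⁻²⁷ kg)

v×B = (4.18×10⁶, 3.91×10⁶, 2.22×10⁵) N/C.
F = q v×B = (1.602×10⁻¹⁹ C)·(4.18×10⁶, 3.91×10⁶, 2.22×10⁵) = (6.70×10⁻¹³, 6.26×10⁻¹³, 3.56×10⁻¹⁴) N.
|a| = |F|/m = 9.178×10⁻¹³/9.109×10⁻³¹ ≈ 1.01×10¹⁸ m/s².

|a| ≈ 1.01×10¹⁸ m/s²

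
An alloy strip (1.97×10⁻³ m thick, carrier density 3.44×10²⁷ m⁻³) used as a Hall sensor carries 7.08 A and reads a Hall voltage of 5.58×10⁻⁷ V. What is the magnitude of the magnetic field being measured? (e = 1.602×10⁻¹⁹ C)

From V_H = IB/(n e t), B = V_H n e t / I.
B = (5.58×10⁻⁷)(3.44×10²⁷)(1.602×10⁻¹⁹)(1.97×10⁻³)/7.08 ≈ 0.0856 T.

B ≈ 0.0856 T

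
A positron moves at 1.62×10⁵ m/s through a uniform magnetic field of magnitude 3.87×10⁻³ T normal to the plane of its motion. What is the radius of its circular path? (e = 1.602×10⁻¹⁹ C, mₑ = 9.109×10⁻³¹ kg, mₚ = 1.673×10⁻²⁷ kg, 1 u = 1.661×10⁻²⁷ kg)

r ≈ 2.38×10⁻⁴ m

The magnetic force provides the centripetal force: |q|vB = mv²/r.
r = mv/(|q|B) = (9.109×10⁻³¹)(1.62×10⁵)/((1.602×10⁻¹⁹)(3.87×10⁻³)) ≈ 2.38×10⁻⁴ m.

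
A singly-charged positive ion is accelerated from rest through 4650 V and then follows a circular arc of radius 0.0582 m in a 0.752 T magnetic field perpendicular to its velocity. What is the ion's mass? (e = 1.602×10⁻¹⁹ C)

Combine |q|V = ½mv² and r = mv/(|q|B): eliminate v to get m = qB²r²/(2V).
m = (1.602×10⁻¹⁹)(0.752)²(0.0582)²/(2·4650) ≈ 3.30×10⁻²⁶ kg.

m ≈ 3.30×10⁻²⁶ kg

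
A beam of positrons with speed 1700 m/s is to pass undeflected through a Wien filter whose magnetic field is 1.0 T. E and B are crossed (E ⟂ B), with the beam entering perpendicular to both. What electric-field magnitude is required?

For straight-line motion qE = qvB, so E = vB.
E = 1700 × 1.0 = 1700 V/m.

E = 1700 V/m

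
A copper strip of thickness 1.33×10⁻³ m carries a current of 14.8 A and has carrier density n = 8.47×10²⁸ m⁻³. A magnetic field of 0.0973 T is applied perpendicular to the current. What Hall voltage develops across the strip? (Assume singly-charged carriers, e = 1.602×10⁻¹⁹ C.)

V_H ≈ 7.98×10⁻⁸ V

V_H = IB/(n e t).
V_H = (14.8)(0.0973)/((8.47×10²⁸)(1.602×10⁻¹⁹)(1.33×10⁻³)) ≈ 7.98×10⁻⁸ V.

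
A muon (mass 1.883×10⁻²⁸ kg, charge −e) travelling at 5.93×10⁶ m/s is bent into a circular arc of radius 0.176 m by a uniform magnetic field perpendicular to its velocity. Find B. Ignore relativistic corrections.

B ≈ 0.0396 T

From |q|vB = mv²/r, B = mv/(|q|r).
B = (1.883×10⁻²⁸)(5.93×10⁶)/((1.602×10⁻¹⁹)(0.176)) ≈ 0.0396 T.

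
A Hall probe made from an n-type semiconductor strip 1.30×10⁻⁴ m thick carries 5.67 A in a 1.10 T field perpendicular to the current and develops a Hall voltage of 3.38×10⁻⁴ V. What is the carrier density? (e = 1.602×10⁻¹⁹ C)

From V_H = IB/(n e t), n = IB/(V_H e t).
n = (5.67)(1.10)/((3.38×10⁻⁴)(1.602×10⁻¹⁹)(1.30×10⁻⁴)) ≈ 8.86×10²⁶ m⁻³.

n ≈ 8.86×10²⁶ m⁻³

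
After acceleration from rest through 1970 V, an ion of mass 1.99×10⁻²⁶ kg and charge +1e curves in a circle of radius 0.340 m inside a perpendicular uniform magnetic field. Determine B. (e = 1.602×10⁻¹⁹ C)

v = √(2|q|V/m) = √(2·1.602×10⁻¹⁹·1970/1.99×10⁻²⁶) ≈ 1.781×10⁵ m/s.
B = mv/(|q|r) = (1.99×10⁻²⁶)(1.781×10⁵)/((1.602×10⁻¹⁹)(0.340)) ≈ 0.0651 T.

B ≈ 0.0651 T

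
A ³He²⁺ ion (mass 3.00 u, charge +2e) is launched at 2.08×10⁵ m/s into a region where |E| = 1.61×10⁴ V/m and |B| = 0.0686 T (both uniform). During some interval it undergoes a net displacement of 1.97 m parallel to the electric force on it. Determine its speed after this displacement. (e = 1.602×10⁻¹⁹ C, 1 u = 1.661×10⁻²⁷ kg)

B does no work; ΔKE = |q|E d.
½mv_f² = ½mv₀² + |q|Ed = ½(4.983×10⁻²⁷)(2.08×10⁵)² + (3.204×10⁻¹⁹)(1.61×10⁴)(1.97) ≈ 1.078×10⁻¹⁶ J + 1.016×10⁻¹⁴ J ≈ 1.027×10⁻¹⁴ J.
v_f = √(2·1.027×10⁻¹⁴/4.983×10⁻²⁷) ≈ 2.03×10⁶ m/s.

v_f ≈ 2.03×10⁶ m/s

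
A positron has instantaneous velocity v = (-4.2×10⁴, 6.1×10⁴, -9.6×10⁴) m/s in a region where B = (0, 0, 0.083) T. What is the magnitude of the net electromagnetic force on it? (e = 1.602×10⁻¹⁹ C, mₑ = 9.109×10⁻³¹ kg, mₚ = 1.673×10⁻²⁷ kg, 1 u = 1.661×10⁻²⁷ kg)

|F| ≈ 9.85×10⁻¹⁶ N

v×B = (5060, 3490, 0) N/C.
F = q v×B = (1.602×10⁻¹⁹ C)·(5060, 3490, 0) = (8.11×10⁻¹⁶, 5.58×10⁻¹⁶, 0) N.
|F| = 9.85×10⁻¹⁶ N.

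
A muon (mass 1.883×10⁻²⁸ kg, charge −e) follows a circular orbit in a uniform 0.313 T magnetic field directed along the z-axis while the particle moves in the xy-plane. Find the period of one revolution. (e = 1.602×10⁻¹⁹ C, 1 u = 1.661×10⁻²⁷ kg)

The cyclotron period depends only on m, q, B: T = 2πm/(|q|B).
T = 2π(1.883×10⁻²⁸)/((1.602×10⁻¹⁹)(0.313)) ≈ 2.36×10⁻⁸ s.

T ≈ 2.36×10⁻⁸ s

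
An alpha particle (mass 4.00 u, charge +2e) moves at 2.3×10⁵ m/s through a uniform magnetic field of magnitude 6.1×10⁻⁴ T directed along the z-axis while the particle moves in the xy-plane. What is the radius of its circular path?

r ≈ 7.8 m

The magnetic force provides the centripetal force: |q|vB = mv²/r.
r = mv/(|q|B) = (6.644×10⁻²⁷)(2.3×10⁵)/((3.204×10⁻¹⁹)(6.1×10⁻⁴)) ≈ 7.8 m.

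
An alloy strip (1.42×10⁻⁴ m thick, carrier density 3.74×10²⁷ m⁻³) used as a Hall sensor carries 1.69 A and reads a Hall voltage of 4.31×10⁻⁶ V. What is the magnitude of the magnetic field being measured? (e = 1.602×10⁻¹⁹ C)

B ≈ 0.217 T

From V_H = IB/(n e t), B = V_H n e t / I.
B = (4.31×10⁻⁶)(3.74×10²⁷)(1.602×10⁻¹⁹)(1.42×10⁻⁴)/1.69 ≈ 0.217 T.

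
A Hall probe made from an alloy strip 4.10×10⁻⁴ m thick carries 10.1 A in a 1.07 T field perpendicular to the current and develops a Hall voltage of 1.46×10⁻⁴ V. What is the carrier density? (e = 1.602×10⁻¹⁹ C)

n ≈ 1.13×10²⁷ m⁻³

From V_H = IB/(n e t), n = IB/(V_H e t).
n = (10.1)(1.07)/((1.46×10⁻⁴)(1.602×10⁻¹⁹)(4.10×10⁻⁴)) ≈ 1.13×10²⁷ m⁻³.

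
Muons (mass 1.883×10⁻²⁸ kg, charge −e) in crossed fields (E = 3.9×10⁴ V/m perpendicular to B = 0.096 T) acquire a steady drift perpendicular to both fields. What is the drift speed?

The steady drift has the magnetic force balancing the electric force, so v_d = E/B.
v_d = 3.9×10⁴/0.096 = 4.1×10⁵ m/s.

v_d ≈ 4.1×10⁵ m/s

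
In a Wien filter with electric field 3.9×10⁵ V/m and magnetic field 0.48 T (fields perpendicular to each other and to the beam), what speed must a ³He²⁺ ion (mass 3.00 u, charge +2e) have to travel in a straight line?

v = 8.1×10⁵ m/s

For undeflected motion the electric and magnetic forces balance: qE = qvB.
v = E/B = 3.9×10⁵/0.48 = 8.1×10⁵ m/s.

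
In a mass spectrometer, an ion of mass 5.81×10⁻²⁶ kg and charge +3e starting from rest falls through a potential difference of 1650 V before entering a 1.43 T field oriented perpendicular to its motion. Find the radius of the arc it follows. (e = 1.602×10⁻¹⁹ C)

r ≈ 0.0140 m

Acceleration: |q|V = ½mv² ⇒ v = √(2|q|V/m) = √(2·4.806×10⁻¹⁹·1650/5.81×10⁻²⁶) ≈ 1.652×10⁵ m/s.
In the field: r = mv/(|q|B) = (5.81×10⁻²⁶)(1.652×10⁵)/((4.806×10⁻¹⁹)(1.43)) ≈ 0.0140 m.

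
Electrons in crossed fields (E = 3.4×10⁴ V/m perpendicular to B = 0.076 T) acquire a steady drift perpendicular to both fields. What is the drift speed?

In crossed fields the guiding centre drifts at v_d = |E×B|/B² = E/B, independent of charge and mass.
v_d = 3.4×10⁴/0.076 = 4.5×10⁵ m/s.

v_d ≈ 4.5×10⁵ m/s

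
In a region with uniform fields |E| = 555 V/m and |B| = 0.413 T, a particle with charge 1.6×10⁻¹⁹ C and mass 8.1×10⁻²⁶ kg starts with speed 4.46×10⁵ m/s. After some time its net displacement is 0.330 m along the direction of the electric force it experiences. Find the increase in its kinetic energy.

ΔKE ≈ 2.93×10⁻¹⁷ J

The magnetic force is always ⟂ v and does no work; only the electric force changes KE.
ΔKE = F_E · d = |q|E d = (1.6×10⁻¹⁹)(555)(0.330) ≈ 2.93×10⁻¹⁷ J.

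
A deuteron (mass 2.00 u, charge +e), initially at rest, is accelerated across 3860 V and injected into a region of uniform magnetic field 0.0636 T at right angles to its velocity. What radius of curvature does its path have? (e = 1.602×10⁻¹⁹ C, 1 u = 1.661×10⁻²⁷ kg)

Acceleration: |q|V = ½mv² ⇒ v = √(2|q|V/m) = √(2·1.602×10⁻¹⁹·3860/3.322×10⁻²⁷) ≈ 6.102×10⁵ m/s.
In the field: r = mv/(|q|B) = (3.322×10⁻²⁷)(6.102×10⁵)/((1.602×10⁻¹⁹)(0.0636)) ≈ 0.199 m.

r ≈ 0.199 m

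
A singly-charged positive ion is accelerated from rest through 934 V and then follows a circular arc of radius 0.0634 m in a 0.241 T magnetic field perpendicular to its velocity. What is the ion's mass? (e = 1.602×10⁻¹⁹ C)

m ≈ 2.00×10⁻²⁶ kg

Combine |q|V = ½mv² and r = mv/(|q|B): eliminate v to get m = qB²r²/(2V).
m = (1.602×10⁻¹⁹)(0.241)²(0.0634)²/(2·934) ≈ 2.00×10⁻²⁶ kg.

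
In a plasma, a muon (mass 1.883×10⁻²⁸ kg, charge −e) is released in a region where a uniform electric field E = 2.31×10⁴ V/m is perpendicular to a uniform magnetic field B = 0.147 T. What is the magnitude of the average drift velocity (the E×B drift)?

In crossed fields the guiding centre drifts at v_d = |E×B|/B² = E/B, independent of charge and mass.
v_d = 2.31×10⁴/0.147 = 1.57×10⁵ m/s.

v_d ≈ 1.57×10⁵ m/s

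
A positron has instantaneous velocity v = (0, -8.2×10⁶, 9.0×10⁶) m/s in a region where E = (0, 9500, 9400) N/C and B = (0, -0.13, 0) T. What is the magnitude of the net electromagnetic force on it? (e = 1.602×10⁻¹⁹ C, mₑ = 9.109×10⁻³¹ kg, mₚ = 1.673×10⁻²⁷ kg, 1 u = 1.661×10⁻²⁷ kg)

|F| ≈ 1.87×10⁻¹³ N

v×B = (1.17×10⁶, 0, 0) N/C.
E + v×B = (1.17×10⁶, 9500, 9400) N/C.
F = q(E + v×B) = (1.602×10⁻¹⁹ C)·(1.17×10⁶, 9500, 9400) = (1.87×10⁻¹³, 1.52×10⁻¹⁵, 1.51×10⁻¹⁵) N.
|F| = 1.87×10⁻¹³ N.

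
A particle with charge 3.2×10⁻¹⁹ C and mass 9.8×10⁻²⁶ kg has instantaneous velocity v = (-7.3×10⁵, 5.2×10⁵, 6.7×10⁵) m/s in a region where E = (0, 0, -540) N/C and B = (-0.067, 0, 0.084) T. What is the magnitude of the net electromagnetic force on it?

v×B = (4.37×10⁴, 1.64×10⁴, 3.48×10⁴) N/C.
E + v×B = (4.37×10⁴, 1.64×10⁴, 3.43×10⁴) N/C.
F = q(E + v×B) = (3.2×10⁻¹⁹ C)·(4.37×10⁴, 1.64×10⁴, 3.43×10⁴) = (1.40×10⁻¹⁴, 5.26×10⁻¹⁵, 1.10×10⁻¹⁴) N.
|F| = 1.85×10⁻¹⁴ N.

|F| ≈ 1.85×10⁻¹⁴ N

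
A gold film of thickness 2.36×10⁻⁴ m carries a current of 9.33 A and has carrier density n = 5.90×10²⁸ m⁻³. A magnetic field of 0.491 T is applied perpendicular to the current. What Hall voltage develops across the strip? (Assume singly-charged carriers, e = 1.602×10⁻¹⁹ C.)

V_H = IB/(n e t).
V_H = (9.33)(0.491)/((5.90×10²⁸)(1.602×10⁻¹⁹)(2.36×10⁻⁴)) ≈ 2.05×10⁻⁶ V.

V_H ≈ 2.05×10⁻⁶ V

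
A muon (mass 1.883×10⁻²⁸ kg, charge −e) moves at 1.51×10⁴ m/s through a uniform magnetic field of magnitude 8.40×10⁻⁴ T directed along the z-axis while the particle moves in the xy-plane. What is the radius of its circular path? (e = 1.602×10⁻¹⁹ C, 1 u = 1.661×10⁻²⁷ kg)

r ≈ 0.0211 m

The magnetic force provides the centripetal force: |q|vB = mv²/r.
r = mv/(|q|B) = (1.883×10⁻²⁸)(1.51×10⁴)/((1.602×10⁻¹⁹)(8.40×10⁻⁴)) ≈ 0.0211 m.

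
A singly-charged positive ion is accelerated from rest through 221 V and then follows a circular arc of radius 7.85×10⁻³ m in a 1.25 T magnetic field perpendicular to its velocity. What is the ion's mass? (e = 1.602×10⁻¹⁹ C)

m ≈ 3.49×10⁻²⁶ kg

Combine |q|V = ½mv² and r = mv/(|q|B): eliminate v to get m = qB²r²/(2V).
m = (1.602×10⁻¹⁹)(1.25)²(7.85×10⁻³)²/(2·221) ≈ 3.49×10⁻²⁶ kg.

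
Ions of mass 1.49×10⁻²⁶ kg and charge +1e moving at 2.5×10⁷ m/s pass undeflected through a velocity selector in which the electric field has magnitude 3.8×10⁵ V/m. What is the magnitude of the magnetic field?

Balance of forces in the selector: qE = qvB ⇒ B = E/v.
B = 3.8×10⁵/2.5×10⁷ = 0.015 T.

B = 0.015 T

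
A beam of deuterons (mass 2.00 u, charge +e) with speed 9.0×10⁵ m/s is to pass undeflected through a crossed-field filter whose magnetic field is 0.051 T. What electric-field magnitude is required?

E = 4.6×10⁴ V/m

For straight-line motion qE = qvB, so E = vB.
E = 9.0×10⁵ × 0.051 = 4.6×10⁴ V/m.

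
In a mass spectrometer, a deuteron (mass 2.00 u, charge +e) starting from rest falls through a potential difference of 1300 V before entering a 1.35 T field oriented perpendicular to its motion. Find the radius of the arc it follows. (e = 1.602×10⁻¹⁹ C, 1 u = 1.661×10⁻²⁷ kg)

r ≈ 5.44×10⁻³ m

Acceleration: |q|V = ½mv² ⇒ v = √(2|q|V/m) = √(2·1.602×10⁻¹⁹·1300/3.322×10⁻²⁷) ≈ 3.541×10⁵ m/s.
In the field: r = mv/(|q|B) = (3.322×10⁻²⁷)(3.541×10⁵)/((1.602×10⁻¹⁹)(1.35)) ≈ 5.44×10⁻³ m.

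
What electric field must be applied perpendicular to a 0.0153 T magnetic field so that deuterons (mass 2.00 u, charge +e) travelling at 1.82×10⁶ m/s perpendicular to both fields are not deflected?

E = 2.78×10⁴ V/m

For straight-line motion qE = qvB, so E = vB.
E = 1.82×10⁶ × 0.0153 = 2.78×10⁴ V/m.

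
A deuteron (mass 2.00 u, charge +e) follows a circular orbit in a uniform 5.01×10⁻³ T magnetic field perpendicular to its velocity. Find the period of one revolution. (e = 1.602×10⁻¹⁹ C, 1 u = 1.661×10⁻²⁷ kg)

The cyclotron period depends only on m, q, B: T = 2πm/(|q|B).
T = 2π(3.322×10⁻²⁷)/((1.602×10⁻¹⁹)(5.01×10⁻³)) ≈ 2.60×10⁻⁵ s.

T ≈ 2.60×10⁻⁵ s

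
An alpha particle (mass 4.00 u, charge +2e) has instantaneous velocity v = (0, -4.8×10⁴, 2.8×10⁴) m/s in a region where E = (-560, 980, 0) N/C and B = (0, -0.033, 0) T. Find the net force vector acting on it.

F ≈ (1.17×10⁻¹⁶, 3.14×10⁻¹⁶, 0) N

v×B = (924, 0, 0) N/C.
E + v×B = (364, 980, 0) N/C.
F = q(E + v×B) = (3.204×10⁻¹⁹ C)·(364, 980, 0) = (1.17×10⁻¹⁶, 3.14×10⁻¹⁶, 0) N.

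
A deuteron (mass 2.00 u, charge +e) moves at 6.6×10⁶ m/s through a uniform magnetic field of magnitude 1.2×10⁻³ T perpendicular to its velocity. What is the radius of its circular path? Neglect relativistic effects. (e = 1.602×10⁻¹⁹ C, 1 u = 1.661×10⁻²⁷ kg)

r ≈ 110 m

The magnetic force provides the centripetal force: |q|vB = mv²/r.
r = mv/(|q|B) = (3.322×10⁻²⁷)(6.6×10⁶)/((1.602×10⁻¹⁹)(1.2×10⁻³)) ≈ 110 m.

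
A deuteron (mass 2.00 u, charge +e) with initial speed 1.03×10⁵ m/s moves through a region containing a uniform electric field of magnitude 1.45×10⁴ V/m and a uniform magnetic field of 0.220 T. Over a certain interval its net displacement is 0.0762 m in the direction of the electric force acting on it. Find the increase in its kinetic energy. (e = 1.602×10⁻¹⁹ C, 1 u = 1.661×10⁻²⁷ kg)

The magnetic force is always ⟂ v and does no work; only the electric force changes KE.
ΔKE = F_E · d = |q|E d = (1.602×10⁻¹⁹)(1.45×10⁴)(0.0762) ≈ 1.77×10⁻¹⁶ J.

ΔKE ≈ 1.77×10⁻¹⁶ J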